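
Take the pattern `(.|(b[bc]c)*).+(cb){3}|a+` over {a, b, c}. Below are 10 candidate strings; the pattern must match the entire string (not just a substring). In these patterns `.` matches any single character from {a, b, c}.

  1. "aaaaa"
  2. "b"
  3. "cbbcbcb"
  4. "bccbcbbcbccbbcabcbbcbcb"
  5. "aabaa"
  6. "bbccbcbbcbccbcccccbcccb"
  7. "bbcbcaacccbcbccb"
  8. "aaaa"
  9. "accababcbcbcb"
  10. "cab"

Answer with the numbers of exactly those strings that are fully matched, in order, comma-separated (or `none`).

1, 8, 9

1 → match
2 → no match
3 → no match
4 → no match
5 → no match
6 → no match
7 → no match
8 → match
9 → match
10 → no match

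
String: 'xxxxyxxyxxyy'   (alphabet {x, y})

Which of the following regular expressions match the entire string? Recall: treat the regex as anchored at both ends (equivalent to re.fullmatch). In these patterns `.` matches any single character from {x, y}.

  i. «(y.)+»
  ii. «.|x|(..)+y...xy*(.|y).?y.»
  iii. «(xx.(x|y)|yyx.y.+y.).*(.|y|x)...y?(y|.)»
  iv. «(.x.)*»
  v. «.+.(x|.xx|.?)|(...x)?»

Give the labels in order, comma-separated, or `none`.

ii, iii, v

i → no match — must start with 'y'
ii → match
iii → match
iv → no match
v → match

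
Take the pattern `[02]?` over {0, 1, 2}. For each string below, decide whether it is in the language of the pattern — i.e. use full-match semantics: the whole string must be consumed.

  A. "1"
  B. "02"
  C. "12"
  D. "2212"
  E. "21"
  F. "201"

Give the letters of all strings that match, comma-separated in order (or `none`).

none

A → no match
B → no match
C → no match
D → no match
E → no match
F → no match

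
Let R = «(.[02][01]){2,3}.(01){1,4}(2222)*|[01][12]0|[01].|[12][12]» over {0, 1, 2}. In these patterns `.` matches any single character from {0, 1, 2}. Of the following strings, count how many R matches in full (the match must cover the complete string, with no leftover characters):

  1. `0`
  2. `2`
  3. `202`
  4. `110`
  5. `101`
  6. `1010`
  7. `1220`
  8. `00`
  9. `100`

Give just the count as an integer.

2

1 → no match
2 → no match
3 → no match
4 → match
5 → no match
6 → no match
7 → no match
8 → match
9 → no match
Total matched: 2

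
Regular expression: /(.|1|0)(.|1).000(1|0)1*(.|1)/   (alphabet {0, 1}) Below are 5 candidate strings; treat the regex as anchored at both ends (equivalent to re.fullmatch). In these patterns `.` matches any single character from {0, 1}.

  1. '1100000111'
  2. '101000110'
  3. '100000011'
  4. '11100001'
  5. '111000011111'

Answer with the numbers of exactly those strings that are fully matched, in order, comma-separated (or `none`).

1, 2, 3, 4, 5

1 → match
2 → match
3 → match
4 → match
5 → match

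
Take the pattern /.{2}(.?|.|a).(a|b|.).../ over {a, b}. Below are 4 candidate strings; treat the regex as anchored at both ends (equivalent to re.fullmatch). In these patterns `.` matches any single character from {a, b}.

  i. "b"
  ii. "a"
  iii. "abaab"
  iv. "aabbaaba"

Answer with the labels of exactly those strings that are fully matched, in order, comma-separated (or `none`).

i. "b" → no match
ii. "a" → no match
iii. "abaab" → no match
iv. "aabbaaba" → match

iv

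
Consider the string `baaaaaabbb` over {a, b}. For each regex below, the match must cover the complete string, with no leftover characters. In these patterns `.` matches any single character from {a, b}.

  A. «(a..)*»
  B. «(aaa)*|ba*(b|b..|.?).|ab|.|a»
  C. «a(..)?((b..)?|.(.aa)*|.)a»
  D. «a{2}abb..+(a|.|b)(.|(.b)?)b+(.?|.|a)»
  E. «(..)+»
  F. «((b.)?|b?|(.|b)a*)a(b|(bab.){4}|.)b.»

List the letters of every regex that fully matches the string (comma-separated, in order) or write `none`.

A → no match
B → no match
C → no match — must start with `a`
D → no match — must start with `a`
E → match
F → match

E, F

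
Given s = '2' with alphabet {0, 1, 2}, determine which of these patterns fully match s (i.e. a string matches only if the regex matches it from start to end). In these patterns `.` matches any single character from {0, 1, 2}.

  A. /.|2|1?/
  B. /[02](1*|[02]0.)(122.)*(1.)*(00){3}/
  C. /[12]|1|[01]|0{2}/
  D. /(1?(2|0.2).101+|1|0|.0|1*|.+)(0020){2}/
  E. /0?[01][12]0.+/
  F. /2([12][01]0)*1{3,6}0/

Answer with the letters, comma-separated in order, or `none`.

A, C

A → match
B → no match — must end with '00'
C → match
D → no match — must end with '0020'
E → no match
F → no match — must end with '10'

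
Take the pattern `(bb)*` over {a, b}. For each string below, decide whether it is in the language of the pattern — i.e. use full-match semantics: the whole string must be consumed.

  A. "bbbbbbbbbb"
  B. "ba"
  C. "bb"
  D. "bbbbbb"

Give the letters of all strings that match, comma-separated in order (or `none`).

A, C, D

A. "bbbbbbbbbb" → match
B. "ba" → no match
C. "bb" → match
D. "bbbbbb" → match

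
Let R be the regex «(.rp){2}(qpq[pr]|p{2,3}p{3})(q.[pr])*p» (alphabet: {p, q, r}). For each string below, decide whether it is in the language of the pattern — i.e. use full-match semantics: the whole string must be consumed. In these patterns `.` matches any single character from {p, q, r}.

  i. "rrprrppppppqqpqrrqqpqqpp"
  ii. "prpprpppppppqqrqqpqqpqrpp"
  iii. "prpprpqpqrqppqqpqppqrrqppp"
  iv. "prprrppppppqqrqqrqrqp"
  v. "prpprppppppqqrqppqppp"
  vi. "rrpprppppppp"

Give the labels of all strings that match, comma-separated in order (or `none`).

i → match
ii → match
iii → match
iv → no match
v → match
vi → match

i, ii, iii, v, vi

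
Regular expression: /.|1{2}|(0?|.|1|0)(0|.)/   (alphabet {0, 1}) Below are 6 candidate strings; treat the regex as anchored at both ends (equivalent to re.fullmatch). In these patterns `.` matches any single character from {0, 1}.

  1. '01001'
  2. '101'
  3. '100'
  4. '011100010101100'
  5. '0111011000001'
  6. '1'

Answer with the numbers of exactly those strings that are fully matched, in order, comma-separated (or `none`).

6

1 → no match
2 → no match
3 → no match
4 → no match
5 → no match
6 → match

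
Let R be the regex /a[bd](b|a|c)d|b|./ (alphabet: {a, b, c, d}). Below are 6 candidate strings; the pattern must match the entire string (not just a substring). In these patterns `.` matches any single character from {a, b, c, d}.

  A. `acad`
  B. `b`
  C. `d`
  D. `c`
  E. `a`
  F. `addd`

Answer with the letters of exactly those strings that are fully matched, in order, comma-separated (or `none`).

A → no match
B → match
C → match
D → match
E → match
F → no match

B, C, D, E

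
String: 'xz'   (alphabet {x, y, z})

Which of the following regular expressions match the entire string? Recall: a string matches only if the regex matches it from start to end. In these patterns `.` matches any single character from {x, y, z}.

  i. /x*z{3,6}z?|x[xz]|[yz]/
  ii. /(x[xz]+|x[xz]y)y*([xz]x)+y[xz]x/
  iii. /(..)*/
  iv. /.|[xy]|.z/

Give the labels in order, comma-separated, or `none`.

i, iii, iv

i → match
ii → no match — must end with 'x'
iii → match
iv → match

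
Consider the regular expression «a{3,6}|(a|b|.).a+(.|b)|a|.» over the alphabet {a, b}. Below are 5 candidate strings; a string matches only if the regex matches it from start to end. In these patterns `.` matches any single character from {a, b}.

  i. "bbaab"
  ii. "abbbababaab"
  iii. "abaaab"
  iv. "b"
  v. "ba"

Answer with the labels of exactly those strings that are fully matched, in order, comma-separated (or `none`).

i. "bbaab" → match
ii. "abbbababaab" → no match
iii. "abaaab" → match
iv. "b" → match
v. "ba" → no match

i, iii, iv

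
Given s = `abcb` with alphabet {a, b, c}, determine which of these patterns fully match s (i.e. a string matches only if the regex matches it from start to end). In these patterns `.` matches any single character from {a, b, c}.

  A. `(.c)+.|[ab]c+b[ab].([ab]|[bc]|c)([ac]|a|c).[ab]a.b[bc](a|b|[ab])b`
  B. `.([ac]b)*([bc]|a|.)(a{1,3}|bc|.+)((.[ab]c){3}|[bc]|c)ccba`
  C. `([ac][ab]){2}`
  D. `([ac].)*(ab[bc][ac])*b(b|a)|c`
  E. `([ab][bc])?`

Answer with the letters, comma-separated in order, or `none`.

A → no match
B → no match — must end with `ccba`
C → match
D → no match
E → no match

C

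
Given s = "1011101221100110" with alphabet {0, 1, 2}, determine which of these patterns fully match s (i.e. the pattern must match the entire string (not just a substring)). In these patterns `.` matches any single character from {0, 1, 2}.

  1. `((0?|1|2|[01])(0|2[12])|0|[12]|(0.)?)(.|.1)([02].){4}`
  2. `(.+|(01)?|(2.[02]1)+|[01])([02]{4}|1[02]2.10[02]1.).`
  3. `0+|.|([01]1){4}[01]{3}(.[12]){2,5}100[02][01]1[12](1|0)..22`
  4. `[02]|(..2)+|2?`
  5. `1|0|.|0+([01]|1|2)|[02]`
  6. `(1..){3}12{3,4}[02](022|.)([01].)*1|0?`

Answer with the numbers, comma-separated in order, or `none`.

1 → no match
2 → match
3 → no match
4 → no match
5 → no match
6 → no match

2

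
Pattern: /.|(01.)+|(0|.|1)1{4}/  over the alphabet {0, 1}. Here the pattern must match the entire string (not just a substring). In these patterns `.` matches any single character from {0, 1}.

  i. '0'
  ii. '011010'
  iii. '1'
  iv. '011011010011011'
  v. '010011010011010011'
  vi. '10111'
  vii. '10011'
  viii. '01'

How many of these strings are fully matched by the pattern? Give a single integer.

i → match
ii → match
iii → match
iv → match
v → match
vi → no match
vii → no match
viii → no match
Total matched: 5

5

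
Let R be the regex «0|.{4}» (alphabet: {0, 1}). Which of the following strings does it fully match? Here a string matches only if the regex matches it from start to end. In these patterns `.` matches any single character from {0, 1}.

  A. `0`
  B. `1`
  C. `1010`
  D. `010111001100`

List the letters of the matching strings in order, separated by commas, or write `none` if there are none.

A. `0` → match
B. `1` → no match
C. `1010` → match
D. `010111001100` → no match

A, C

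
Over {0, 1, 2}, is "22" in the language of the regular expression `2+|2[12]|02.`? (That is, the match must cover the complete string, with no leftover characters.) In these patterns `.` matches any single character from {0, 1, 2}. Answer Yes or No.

Yes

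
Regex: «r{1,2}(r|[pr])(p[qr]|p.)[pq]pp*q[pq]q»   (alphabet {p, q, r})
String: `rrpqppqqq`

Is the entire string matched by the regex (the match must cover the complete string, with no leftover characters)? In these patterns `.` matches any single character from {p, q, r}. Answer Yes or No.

Yes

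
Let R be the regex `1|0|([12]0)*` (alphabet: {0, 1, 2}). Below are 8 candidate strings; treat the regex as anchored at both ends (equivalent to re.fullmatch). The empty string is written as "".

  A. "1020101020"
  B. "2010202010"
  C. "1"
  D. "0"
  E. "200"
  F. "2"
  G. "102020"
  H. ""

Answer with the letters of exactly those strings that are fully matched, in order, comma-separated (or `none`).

A, B, C, D, G, H

A → match
B → match
C → match
D → match
E → no match
F → no match
G → match
H → match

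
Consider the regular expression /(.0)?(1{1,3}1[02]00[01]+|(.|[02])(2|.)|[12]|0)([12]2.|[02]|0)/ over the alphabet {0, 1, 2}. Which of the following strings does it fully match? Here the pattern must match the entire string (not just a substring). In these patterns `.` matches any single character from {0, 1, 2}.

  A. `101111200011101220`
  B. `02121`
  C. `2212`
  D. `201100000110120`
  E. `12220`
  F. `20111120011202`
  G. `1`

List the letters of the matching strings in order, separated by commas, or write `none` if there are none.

A → match
B → match
C → no match
D → match
E → match
F → no match
G → no match

A, B, D, E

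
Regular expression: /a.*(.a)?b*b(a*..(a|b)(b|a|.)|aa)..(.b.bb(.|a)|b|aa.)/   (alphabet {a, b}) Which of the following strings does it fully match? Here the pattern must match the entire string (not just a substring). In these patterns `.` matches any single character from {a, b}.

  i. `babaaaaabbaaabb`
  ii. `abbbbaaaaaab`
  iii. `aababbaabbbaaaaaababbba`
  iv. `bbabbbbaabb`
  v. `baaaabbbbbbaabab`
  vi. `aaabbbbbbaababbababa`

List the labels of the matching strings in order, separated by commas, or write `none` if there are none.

i → no match — must start with `a`
ii → match
iii → no match
iv → no match — must start with `a`
v → no match — must start with `a`
vi → no match

ii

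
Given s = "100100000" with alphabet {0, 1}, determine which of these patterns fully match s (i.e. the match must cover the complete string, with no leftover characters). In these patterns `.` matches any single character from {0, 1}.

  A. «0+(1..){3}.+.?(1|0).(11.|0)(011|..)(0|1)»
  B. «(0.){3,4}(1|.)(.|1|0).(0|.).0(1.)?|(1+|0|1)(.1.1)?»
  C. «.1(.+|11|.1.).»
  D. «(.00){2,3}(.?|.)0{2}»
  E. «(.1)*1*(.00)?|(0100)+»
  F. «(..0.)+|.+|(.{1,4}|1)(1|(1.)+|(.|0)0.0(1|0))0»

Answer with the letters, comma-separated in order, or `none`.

A → no match — must start with "0"
B → no match
C → no match
D → match
E → no match
F → match

D, F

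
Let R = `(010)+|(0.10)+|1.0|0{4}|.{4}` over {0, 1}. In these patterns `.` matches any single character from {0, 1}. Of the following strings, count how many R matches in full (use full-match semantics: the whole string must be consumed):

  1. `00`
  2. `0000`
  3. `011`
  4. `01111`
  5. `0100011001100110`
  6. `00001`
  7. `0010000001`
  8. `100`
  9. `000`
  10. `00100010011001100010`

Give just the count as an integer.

1 → no match
2 → match
3 → no match
4 → no match
5 → no match
6 → no match
7 → no match
8 → match
9 → no match
10 → match
Total matched: 3

3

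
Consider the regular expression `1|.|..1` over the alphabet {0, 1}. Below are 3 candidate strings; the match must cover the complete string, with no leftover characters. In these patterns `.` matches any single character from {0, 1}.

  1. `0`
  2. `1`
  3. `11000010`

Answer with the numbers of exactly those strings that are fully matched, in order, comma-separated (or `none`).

1 → match
2 → match
3 → no match

1, 2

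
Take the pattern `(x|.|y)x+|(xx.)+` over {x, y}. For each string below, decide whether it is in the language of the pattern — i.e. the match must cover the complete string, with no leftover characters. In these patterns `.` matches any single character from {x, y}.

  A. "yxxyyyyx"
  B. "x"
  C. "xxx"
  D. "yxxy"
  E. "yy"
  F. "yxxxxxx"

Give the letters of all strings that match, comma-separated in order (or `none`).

C, F

A → no match
B → no match
C → match
D → no match
E → no match
F → match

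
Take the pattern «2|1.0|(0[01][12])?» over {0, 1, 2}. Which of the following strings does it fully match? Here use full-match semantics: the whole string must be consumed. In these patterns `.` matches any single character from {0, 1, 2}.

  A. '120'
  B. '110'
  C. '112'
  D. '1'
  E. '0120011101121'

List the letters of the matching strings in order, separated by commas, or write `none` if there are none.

A, B

A → match
B → match
C → no match
D → no match
E → no match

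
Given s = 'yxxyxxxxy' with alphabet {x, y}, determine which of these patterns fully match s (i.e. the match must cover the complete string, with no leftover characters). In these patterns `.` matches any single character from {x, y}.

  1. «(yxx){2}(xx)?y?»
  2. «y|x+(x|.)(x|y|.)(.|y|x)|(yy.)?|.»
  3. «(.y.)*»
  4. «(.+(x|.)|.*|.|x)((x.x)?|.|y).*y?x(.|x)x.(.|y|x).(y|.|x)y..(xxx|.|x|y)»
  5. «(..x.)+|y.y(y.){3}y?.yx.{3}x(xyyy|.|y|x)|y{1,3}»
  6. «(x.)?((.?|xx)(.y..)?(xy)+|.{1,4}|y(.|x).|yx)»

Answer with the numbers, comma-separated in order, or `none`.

1

1 → match
2 → no match
3 → no match
4 → no match
5 → no match
6 → no match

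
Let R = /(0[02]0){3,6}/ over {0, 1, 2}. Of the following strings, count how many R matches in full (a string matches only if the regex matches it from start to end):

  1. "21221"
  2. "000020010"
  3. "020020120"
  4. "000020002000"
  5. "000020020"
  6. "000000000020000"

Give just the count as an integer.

2

1 → no match — must start with "0"
2 → no match
3 → no match
4 → no match
5 → match
6 → match
Total matched: 2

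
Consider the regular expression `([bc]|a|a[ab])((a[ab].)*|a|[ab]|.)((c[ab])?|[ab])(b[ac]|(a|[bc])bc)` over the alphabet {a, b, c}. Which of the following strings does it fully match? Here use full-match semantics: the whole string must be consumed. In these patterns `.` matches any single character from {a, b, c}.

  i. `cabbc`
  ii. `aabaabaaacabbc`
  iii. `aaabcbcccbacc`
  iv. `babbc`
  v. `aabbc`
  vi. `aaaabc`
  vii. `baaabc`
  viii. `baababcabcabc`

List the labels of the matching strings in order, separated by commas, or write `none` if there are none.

i, ii, iv, v, vi, vii, viii

i. `cabbc` → match
ii → match
iii → no match
iv. `babbc` → match
v. `aabbc` → match
vi. `aaaabc` → match
vii. `baaabc` → match
viii → match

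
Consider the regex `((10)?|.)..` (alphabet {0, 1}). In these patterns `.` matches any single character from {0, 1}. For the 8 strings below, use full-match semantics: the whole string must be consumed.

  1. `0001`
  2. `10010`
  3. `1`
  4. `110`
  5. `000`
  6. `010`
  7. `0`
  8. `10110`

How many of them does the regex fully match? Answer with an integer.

1 → no match
2 → no match
3 → no match
4 → match
5 → match
6 → match
7 → no match
8 → no match
Total matched: 3

3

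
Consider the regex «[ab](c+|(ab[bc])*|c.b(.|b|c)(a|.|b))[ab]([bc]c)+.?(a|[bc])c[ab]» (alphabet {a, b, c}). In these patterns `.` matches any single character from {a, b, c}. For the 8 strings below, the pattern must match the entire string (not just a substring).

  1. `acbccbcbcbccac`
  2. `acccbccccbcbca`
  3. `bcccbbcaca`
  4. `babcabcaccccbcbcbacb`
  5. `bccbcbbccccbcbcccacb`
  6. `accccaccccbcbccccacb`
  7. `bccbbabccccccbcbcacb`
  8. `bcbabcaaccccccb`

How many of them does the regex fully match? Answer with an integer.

6

1 → no match
2 → match
3. `bcccbbcaca` → match
4 → match
5 → match
6 → match
7 → match
8 → no match
Total matched: 6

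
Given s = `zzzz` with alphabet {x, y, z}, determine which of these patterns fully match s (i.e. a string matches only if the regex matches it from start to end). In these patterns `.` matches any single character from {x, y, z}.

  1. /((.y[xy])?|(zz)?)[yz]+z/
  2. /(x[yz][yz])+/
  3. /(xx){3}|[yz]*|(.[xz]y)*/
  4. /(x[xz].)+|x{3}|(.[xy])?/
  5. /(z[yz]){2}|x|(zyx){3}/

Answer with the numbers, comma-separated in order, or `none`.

1, 3, 5

1 → match
2 → no match — must start with `x`
3 → match
4 → no match
5 → match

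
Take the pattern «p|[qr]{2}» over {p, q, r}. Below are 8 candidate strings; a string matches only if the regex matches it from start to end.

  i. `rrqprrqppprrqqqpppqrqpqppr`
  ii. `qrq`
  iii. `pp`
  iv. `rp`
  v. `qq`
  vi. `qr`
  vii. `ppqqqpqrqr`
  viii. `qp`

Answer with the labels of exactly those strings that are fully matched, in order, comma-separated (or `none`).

v, vi

i → no match
ii. `qrq` → no match
iii. `pp` → no match
iv. `rp` → no match
v. `qq` → match
vi. `qr` → match
vii. `ppqqqpqrqr` → no match
viii. `qp` → no match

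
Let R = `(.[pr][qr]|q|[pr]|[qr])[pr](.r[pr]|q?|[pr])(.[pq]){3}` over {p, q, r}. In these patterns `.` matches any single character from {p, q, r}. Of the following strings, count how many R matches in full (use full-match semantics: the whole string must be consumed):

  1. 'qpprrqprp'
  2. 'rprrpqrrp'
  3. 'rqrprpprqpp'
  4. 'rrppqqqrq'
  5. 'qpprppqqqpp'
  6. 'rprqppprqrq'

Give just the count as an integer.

2

1. 'qpprrqprp' → no match
2. 'rprrpqrrp' → no match
3. 'rqrprpprqpp' → no match
4. 'rrppqqqrq' → match
5. 'qpprppqqqpp' → match
6. 'rprqppprqrq' → no match
Total matched: 2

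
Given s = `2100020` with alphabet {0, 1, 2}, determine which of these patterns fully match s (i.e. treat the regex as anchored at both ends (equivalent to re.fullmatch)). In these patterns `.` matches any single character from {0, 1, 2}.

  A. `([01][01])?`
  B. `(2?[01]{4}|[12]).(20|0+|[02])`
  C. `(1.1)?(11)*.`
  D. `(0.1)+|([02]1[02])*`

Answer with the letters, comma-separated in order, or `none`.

B

A → no match
B → match
C → no match
D → no match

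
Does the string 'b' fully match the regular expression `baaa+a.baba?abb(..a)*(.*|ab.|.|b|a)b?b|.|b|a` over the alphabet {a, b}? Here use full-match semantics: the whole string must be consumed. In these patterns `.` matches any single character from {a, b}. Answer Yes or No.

Yes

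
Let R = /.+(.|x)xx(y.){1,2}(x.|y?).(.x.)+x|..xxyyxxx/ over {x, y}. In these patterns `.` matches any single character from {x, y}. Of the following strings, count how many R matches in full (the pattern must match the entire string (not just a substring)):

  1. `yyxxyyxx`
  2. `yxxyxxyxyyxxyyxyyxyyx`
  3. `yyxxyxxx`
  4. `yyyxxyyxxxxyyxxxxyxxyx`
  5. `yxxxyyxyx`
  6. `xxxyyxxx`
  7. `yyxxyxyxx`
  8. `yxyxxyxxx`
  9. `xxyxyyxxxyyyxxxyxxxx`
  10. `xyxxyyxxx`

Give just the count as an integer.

2

1. `yyxxyyxx` → no match
2 → no match
3. `yyxxyxxx` → no match
4 → no match
5. `yxxxyyxyx` → no match
6. `xxxyyxxx` → no match
7. `yyxxyxyxx` → no match
8. `yxyxxyxxx` → no match
9 → match
10. `xyxxyyxxx` → match
Total matched: 2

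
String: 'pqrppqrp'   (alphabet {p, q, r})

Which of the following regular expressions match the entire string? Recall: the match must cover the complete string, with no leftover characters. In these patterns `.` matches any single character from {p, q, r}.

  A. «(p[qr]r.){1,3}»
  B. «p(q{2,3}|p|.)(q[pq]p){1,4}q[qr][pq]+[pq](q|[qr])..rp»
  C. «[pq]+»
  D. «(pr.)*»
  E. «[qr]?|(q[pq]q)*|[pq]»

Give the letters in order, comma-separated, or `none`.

A → match
B → no match
C → no match
D → no match
E → no match

A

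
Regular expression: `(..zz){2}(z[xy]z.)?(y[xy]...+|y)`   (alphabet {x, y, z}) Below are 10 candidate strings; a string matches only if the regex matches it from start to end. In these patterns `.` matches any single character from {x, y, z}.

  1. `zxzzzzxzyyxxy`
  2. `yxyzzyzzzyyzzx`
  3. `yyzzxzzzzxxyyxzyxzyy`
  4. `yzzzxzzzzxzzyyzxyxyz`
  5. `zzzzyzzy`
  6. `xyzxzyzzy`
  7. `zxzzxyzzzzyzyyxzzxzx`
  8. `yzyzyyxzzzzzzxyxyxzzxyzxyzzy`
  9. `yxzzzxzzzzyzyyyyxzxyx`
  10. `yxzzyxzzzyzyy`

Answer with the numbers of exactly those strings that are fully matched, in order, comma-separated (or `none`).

1 → no match
2 → no match
3 → no match
4 → match
5 → no match
6 → no match
7 → no match
8 → no match
9 → no match
10 → match

4, 10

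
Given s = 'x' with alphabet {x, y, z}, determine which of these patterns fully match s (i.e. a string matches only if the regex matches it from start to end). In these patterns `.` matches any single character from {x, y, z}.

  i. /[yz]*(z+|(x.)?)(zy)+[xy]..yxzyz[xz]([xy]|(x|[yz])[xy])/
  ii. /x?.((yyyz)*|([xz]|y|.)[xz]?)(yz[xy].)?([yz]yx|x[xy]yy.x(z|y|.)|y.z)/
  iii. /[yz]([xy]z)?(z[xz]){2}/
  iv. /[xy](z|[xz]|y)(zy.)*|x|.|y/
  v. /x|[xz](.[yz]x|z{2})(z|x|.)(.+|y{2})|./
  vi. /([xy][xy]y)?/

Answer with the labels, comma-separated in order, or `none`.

i → no match
ii → no match
iii → no match
iv → match
v → match
vi → no match

iv, v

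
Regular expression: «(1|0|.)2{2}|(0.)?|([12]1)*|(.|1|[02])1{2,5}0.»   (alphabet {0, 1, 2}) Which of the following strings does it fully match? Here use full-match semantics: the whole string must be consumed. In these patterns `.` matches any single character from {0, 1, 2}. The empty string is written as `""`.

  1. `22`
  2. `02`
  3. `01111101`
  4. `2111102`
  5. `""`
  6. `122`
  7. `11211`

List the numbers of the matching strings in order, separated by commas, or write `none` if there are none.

2, 3, 4, 5, 6

1 → no match
2 → match
3 → match
4 → match
5 → match
6 → match
7 → no match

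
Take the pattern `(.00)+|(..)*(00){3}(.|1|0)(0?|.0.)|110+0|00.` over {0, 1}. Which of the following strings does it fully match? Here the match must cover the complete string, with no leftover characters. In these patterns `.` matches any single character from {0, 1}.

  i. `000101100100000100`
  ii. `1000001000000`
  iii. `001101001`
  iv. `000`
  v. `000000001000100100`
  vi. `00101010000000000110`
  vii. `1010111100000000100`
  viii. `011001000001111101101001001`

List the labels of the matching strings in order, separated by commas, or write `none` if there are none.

i → no match
ii → no match
iii → no match
iv → match
v → no match
vi → no match
vii → no match
viii → no match

iv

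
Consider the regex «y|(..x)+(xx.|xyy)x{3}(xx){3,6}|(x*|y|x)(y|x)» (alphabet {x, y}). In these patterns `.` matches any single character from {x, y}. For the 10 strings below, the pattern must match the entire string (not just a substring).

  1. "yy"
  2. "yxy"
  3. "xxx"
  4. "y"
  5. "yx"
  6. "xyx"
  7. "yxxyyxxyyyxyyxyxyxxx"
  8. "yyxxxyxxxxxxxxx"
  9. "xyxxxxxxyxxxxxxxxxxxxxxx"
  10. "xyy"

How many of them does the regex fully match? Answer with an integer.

6

1 → match
2 → no match
3 → match
4 → match
5 → match
6 → no match
7 → no match
8 → match
9 → match
10 → no match
Total matched: 6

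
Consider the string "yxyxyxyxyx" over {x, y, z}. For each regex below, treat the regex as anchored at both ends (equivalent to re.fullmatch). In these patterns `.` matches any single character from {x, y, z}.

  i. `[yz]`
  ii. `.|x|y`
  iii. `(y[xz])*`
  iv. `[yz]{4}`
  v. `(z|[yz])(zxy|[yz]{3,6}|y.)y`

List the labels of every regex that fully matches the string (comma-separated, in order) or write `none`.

i → no match
ii → no match
iii → match
iv → no match
v → no match — must end with "y"

iii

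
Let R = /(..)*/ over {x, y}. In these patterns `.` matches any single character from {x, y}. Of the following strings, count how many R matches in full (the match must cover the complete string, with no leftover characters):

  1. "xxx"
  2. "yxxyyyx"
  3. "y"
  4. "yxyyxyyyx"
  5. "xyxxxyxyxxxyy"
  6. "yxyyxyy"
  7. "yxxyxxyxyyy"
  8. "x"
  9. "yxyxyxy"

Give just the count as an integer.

1 → no match
2 → no match
3 → no match
4 → no match
5 → no match
6 → no match
7 → no match
8 → no match
9 → no match
Total matched: 0

0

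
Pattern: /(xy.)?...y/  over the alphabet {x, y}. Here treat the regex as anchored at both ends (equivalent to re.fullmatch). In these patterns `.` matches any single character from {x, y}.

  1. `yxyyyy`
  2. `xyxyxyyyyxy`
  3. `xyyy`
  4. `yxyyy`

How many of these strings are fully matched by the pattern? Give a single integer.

1. `yxyyyy` → no match
2. `xyxyxyyyyxy` → no match
3. `xyyy` → match
4. `yxyyy` → no match
Total matched: 1

1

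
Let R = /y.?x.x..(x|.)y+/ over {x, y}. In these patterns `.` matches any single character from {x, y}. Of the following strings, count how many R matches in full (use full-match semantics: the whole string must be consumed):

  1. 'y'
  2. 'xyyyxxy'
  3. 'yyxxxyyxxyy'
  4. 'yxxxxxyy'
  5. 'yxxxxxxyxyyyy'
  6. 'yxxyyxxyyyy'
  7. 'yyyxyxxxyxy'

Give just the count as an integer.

1 → no match
2 → no match — must start with 'y'
3 → no match
4 → match
5 → no match
6 → no match
7 → no match
Total matched: 1

1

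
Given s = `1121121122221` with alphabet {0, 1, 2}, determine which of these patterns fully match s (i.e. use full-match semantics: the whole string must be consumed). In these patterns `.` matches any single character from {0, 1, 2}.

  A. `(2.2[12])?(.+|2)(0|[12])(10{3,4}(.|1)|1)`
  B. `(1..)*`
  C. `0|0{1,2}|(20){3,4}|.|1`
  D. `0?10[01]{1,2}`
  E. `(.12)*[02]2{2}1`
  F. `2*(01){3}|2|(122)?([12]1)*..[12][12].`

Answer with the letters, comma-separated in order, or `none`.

A, E

A → match
B → no match
C → no match
D → no match
E → match
F → no match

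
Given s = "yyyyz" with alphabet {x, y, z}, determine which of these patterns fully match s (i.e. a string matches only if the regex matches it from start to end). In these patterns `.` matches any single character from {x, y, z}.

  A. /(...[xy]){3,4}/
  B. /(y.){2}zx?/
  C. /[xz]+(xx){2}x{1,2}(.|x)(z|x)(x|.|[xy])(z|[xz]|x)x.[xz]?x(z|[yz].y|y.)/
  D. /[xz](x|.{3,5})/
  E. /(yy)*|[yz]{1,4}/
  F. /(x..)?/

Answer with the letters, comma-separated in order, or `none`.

A → no match
B → match
C → no match
D → no match
E → no match
F → no match

B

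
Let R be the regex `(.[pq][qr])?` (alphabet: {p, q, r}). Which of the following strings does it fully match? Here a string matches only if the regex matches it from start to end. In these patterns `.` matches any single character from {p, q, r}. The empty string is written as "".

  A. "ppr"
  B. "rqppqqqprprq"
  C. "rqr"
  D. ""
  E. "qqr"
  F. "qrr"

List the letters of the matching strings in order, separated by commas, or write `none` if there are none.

A → match
B → no match
C → match
D → match
E → match
F → no match

A, C, D, E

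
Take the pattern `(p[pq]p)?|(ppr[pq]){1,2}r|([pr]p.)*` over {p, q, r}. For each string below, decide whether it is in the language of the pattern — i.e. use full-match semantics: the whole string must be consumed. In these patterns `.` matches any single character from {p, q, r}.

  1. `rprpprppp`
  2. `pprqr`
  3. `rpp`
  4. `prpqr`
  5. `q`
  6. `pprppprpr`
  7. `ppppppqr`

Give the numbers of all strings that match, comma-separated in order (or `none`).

1 → match
2 → match
3 → match
4 → no match
5 → no match
6 → match
7 → no match

1, 2, 3, 6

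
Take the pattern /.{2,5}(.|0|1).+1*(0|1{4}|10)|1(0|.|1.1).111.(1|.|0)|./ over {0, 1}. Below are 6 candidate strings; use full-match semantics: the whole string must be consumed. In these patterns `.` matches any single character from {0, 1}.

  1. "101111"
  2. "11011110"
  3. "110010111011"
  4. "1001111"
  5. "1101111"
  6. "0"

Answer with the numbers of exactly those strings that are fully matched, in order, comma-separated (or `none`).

2, 6

1 → no match
2 → match
3 → no match
4 → no match
5 → no match
6 → match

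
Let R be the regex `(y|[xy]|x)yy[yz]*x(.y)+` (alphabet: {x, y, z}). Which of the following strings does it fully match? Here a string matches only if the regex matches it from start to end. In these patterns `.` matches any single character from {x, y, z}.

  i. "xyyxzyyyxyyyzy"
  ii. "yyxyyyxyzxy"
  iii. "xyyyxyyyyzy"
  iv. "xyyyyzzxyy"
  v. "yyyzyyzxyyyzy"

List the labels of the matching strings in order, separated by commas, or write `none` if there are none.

i → match
ii → no match
iii → match
iv → match
v → no match

i, iii, iv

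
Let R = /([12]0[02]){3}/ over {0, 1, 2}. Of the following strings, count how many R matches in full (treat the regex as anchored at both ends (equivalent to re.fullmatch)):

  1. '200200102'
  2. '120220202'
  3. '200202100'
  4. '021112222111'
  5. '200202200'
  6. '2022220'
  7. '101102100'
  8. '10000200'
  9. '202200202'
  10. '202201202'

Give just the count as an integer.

4

1 → match
2 → no match
3 → match
4 → no match
5 → match
6 → no match
7 → no match
8 → no match
9 → match
10 → no match
Total matched: 4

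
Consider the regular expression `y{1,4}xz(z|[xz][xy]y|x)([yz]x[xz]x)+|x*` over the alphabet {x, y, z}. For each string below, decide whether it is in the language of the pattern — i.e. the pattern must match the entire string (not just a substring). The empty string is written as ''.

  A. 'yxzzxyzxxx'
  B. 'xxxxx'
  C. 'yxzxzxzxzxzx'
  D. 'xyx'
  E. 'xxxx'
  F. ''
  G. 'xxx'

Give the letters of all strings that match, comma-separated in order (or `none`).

A → match
B → match
C → match
D → no match
E → match
F → match
G → match

A, B, C, E, F, G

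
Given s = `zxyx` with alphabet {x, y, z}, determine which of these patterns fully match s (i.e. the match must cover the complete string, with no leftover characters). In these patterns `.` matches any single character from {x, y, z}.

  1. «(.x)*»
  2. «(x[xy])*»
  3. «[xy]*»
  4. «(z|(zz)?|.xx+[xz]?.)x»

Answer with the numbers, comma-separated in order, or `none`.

1

1 → match
2 → no match
3 → no match
4 → no match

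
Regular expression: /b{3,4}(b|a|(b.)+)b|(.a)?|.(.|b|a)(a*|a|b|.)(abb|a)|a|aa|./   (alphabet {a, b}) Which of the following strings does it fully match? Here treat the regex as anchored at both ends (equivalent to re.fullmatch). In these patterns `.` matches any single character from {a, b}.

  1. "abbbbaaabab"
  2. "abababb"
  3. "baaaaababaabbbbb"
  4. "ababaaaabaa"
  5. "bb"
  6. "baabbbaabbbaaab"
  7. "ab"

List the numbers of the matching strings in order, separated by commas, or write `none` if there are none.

1 → no match
2 → no match
3 → no match
4 → no match
5 → no match
6 → no match
7 → no match

none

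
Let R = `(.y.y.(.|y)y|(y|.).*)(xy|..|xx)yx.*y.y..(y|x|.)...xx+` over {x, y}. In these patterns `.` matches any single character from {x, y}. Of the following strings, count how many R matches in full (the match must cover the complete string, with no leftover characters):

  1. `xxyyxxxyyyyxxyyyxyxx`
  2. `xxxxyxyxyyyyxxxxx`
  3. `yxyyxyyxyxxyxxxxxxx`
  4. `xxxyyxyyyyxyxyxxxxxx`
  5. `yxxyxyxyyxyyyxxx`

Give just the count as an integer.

1 → no match
2 → match
3 → match
4 → match
5 → match
Total matched: 4

4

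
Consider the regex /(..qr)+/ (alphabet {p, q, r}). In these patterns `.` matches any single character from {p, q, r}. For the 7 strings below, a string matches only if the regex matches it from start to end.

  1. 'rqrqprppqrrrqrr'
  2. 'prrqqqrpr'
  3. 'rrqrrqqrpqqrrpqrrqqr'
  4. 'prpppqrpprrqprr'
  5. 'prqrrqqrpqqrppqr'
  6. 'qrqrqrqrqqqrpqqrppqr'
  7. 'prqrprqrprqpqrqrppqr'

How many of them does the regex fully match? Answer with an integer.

1 → no match — must end with 'qr'
2. 'prrqqqrpr' → no match — must end with 'qr'
3 → match
4 → no match — must end with 'qr'
5 → match
6 → match
7 → no match
Total matched: 3

3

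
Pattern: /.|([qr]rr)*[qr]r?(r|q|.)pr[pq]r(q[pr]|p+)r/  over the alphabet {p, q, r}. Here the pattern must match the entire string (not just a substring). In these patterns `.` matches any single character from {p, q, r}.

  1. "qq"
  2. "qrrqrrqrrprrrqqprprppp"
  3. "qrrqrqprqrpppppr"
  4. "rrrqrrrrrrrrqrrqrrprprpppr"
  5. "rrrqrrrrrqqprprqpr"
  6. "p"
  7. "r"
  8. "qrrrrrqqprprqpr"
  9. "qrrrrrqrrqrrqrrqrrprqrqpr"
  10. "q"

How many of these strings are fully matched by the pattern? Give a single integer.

8

1 → no match
2 → no match
3 → match
4 → match
5 → match
6 → match
7 → match
8 → match
9 → match
10 → match
Total matched: 8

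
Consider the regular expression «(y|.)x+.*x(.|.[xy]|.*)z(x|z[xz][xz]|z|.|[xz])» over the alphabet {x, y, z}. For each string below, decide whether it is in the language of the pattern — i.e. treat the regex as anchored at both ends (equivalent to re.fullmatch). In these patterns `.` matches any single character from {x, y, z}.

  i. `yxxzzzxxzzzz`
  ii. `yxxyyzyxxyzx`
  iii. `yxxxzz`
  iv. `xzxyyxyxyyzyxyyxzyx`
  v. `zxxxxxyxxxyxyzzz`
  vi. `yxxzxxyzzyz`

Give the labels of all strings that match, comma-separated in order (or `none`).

i → match
ii → match
iii → match
iv → no match
v → match
vi → no match

i, ii, iii, v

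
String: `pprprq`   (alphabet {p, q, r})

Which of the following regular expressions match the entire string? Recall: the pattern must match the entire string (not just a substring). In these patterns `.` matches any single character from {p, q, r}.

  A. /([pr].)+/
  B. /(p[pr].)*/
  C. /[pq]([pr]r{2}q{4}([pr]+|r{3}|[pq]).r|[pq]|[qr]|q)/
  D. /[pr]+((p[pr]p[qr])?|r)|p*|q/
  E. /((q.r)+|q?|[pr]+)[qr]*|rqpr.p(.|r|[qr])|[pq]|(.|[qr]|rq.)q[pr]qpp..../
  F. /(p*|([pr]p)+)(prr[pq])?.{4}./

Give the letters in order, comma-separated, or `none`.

A, B, E, F

A → match
B → match
C → no match
D → no match
E → match
F → match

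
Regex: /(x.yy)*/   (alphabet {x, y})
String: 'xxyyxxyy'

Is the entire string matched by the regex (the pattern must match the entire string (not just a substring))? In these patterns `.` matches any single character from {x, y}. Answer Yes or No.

Yes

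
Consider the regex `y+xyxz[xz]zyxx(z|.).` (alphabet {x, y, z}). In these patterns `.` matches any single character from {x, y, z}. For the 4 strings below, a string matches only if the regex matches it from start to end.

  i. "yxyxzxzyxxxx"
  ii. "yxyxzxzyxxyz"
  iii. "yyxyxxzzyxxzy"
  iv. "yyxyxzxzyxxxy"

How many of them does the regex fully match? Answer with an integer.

3

i → match
ii → match
iii → no match
iv → match
Total matched: 3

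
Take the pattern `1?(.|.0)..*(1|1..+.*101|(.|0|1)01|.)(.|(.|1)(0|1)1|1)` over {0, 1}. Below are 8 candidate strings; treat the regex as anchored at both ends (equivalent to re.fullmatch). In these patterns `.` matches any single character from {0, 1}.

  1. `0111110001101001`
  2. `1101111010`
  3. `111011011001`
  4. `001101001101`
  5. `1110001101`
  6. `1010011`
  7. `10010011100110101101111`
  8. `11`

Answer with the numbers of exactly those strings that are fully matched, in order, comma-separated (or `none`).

1, 2, 3, 4, 5, 6, 7

1 → match
2. `1101111010` → match
3. `111011011001` → match
4. `001101001101` → match
5. `1110001101` → match
6. `1010011` → match
7 → match
8. `11` → no match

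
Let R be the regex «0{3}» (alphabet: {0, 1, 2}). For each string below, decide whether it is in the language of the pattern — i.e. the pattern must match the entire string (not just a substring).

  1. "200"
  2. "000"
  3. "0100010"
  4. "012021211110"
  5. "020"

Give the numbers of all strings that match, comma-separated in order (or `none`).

1. "200" → no match — must start with "0"
2. "000" → match
3. "0100010" → no match
4. "012021211110" → no match
5. "020" → no match

2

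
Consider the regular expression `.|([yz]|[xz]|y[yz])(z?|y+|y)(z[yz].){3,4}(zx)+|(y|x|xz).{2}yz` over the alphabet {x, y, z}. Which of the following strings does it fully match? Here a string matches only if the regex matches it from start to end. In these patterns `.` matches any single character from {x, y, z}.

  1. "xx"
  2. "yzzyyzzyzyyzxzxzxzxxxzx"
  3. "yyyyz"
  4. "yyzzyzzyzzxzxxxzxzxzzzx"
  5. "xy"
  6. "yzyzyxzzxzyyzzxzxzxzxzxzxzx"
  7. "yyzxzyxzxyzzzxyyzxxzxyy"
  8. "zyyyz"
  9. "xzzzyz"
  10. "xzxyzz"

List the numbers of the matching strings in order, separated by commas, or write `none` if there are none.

3, 6, 9

1 → no match
2 → no match
3 → match
4 → no match
5 → no match
6 → match
7 → no match
8 → no match
9 → match
10 → no match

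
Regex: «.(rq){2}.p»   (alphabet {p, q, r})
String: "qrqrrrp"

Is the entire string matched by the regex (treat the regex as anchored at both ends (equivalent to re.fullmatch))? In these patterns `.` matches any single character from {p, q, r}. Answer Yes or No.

No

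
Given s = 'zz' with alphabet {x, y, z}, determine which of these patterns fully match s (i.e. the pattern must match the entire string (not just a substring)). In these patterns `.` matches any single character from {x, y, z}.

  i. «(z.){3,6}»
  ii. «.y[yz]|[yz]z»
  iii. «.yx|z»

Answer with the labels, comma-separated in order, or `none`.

ii

i → no match
ii → match
iii → no match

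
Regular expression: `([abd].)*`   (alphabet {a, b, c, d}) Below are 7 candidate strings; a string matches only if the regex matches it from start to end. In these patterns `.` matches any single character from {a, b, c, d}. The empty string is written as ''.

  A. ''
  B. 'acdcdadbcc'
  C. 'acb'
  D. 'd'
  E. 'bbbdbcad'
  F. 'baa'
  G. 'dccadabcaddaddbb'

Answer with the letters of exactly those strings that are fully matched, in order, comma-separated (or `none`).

A, E

A → match
B → no match
C → no match
D → no match
E → match
F → no match
G → no match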